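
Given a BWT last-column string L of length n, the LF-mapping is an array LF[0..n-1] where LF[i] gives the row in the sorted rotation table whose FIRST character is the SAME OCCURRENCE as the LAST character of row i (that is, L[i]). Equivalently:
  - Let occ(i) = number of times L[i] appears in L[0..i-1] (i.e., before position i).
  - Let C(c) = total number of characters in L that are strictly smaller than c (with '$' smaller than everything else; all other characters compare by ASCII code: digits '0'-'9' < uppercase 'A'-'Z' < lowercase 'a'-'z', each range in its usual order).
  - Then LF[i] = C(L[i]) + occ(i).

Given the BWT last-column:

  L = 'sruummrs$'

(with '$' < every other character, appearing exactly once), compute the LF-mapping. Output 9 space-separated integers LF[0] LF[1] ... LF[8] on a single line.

Char counts: '$':1, 'm':2, 'r':2, 's':2, 'u':2
C (first-col start): C('$')=0, C('m')=1, C('r')=3, C('s')=5, C('u')=7
L[0]='s': occ=0, LF[0]=C('s')+0=5+0=5
L[1]='r': occ=0, LF[1]=C('r')+0=3+0=3
L[2]='u': occ=0, LF[2]=C('u')+0=7+0=7
L[3]='u': occ=1, LF[3]=C('u')+1=7+1=8
L[4]='m': occ=0, LF[4]=C('m')+0=1+0=1
L[5]='m': occ=1, LF[5]=C('m')+1=1+1=2
L[6]='r': occ=1, LF[6]=C('r')+1=3+1=4
L[7]='s': occ=1, LF[7]=C('s')+1=5+1=6
L[8]='$': occ=0, LF[8]=C('$')+0=0+0=0

Answer: 5 3 7 8 1 2 4 6 0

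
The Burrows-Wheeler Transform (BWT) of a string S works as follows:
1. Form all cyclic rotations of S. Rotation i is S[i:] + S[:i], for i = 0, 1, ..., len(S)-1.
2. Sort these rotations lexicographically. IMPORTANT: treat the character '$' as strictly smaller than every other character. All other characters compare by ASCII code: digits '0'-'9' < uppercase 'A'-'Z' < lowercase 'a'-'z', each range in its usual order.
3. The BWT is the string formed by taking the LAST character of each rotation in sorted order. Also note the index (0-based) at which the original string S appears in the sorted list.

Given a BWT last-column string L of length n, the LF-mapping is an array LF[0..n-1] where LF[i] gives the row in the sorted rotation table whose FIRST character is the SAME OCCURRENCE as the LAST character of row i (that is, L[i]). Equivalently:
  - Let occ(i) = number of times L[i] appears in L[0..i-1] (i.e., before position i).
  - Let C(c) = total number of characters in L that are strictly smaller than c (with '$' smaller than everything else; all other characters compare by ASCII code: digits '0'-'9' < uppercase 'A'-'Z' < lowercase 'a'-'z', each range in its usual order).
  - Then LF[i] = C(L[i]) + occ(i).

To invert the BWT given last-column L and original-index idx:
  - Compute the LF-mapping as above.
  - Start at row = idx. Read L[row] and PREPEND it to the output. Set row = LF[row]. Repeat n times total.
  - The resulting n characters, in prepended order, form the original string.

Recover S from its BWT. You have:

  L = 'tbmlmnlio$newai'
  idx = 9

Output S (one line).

Answer: millenniwombat$

Derivation:
LF mapping: 13 2 8 6 9 10 7 4 12 0 11 3 14 1 5
Walk LF starting at row 9, prepending L[row]:
  step 1: row=9, L[9]='$', prepend. Next row=LF[9]=0
  step 2: row=0, L[0]='t', prepend. Next row=LF[0]=13
  step 3: row=13, L[13]='a', prepend. Next row=LF[13]=1
  step 4: row=1, L[1]='b', prepend. Next row=LF[1]=2
  step 5: row=2, L[2]='m', prepend. Next row=LF[2]=8
  step 6: row=8, L[8]='o', prepend. Next row=LF[8]=12
  step 7: row=12, L[12]='w', prepend. Next row=LF[12]=14
  step 8: row=14, L[14]='i', prepend. Next row=LF[14]=5
  step 9: row=5, L[5]='n', prepend. Next row=LF[5]=10
  step 10: row=10, L[10]='n', prepend. Next row=LF[10]=11
  step 11: row=11, L[11]='e', prepend. Next row=LF[11]=3
  step 12: row=3, L[3]='l', prepend. Next row=LF[3]=6
  step 13: row=6, L[6]='l', prepend. Next row=LF[6]=7
  step 14: row=7, L[7]='i', prepend. Next row=LF[7]=4
  step 15: row=4, L[4]='m', prepend. Next row=LF[4]=9
Reversed output: millenniwombat$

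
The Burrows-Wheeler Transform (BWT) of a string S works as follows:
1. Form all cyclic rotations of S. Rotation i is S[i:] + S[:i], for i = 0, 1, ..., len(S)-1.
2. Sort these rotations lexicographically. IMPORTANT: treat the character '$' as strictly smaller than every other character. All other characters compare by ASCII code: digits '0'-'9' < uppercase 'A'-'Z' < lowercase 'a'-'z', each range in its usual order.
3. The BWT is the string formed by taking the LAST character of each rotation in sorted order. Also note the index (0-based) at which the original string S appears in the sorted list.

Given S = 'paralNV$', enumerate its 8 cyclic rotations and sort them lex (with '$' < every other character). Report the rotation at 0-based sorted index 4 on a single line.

Answer: aralNV$p

Derivation:
All 8 rotations (rotation i = S[i:]+S[:i]):
  rot[0] = paralNV$
  rot[1] = aralNV$p
  rot[2] = ralNV$pa
  rot[3] = alNV$par
  rot[4] = lNV$para
  rot[5] = NV$paral
  rot[6] = V$paralN
  rot[7] = $paralNV
Sorted (with $ < everything):
  sorted[0] = $paralNV
  sorted[1] = NV$paral
  sorted[2] = V$paralN
  sorted[3] = alNV$par
  sorted[4] = aralNV$p
  sorted[5] = lNV$para
  sorted[6] = paralNV$
  sorted[7] = ralNV$pa
sorted[4] = aralNV$p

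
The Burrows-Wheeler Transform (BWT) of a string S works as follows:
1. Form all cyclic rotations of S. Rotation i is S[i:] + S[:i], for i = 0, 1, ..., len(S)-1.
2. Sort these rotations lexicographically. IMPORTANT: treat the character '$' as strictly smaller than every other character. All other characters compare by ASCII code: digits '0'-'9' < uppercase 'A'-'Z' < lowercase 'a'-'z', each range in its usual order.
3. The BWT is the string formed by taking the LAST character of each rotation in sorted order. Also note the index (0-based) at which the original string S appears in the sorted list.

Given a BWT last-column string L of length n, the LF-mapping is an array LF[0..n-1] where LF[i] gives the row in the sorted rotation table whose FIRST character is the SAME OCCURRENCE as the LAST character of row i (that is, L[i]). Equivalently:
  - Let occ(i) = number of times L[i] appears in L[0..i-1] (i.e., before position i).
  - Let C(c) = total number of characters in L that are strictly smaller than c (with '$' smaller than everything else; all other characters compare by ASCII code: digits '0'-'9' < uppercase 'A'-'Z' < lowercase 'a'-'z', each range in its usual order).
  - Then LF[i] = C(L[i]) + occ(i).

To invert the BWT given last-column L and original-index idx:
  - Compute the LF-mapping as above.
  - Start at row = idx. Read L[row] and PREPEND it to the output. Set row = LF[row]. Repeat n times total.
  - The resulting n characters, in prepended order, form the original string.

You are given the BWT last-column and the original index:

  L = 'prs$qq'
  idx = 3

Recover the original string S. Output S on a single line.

LF mapping: 1 4 5 0 2 3
Walk LF starting at row 3, prepending L[row]:
  step 1: row=3, L[3]='$', prepend. Next row=LF[3]=0
  step 2: row=0, L[0]='p', prepend. Next row=LF[0]=1
  step 3: row=1, L[1]='r', prepend. Next row=LF[1]=4
  step 4: row=4, L[4]='q', prepend. Next row=LF[4]=2
  step 5: row=2, L[2]='s', prepend. Next row=LF[2]=5
  step 6: row=5, L[5]='q', prepend. Next row=LF[5]=3
Reversed output: qsqrp$

Answer: qsqrp$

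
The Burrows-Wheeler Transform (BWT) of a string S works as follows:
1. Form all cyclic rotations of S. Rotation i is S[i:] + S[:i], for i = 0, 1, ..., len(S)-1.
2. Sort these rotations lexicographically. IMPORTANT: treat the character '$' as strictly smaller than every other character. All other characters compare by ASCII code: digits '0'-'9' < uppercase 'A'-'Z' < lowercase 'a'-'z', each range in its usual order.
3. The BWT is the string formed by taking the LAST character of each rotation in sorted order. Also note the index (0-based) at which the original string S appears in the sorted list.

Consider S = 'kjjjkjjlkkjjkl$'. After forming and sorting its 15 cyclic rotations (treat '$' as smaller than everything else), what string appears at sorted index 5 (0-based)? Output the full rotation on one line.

All 15 rotations (rotation i = S[i:]+S[:i]):
  rot[0] = kjjjkjjlkkjjkl$
  rot[1] = jjjkjjlkkjjkl$k
  rot[2] = jjkjjlkkjjkl$kj
  rot[3] = jkjjlkkjjkl$kjj
  rot[4] = kjjlkkjjkl$kjjj
  rot[5] = jjlkkjjkl$kjjjk
  rot[6] = jlkkjjkl$kjjjkj
  rot[7] = lkkjjkl$kjjjkjj
  rot[8] = kkjjkl$kjjjkjjl
  rot[9] = kjjkl$kjjjkjjlk
  rot[10] = jjkl$kjjjkjjlkk
  rot[11] = jkl$kjjjkjjlkkj
  rot[12] = kl$kjjjkjjlkkjj
  rot[13] = l$kjjjkjjlkkjjk
  rot[14] = $kjjjkjjlkkjjkl
Sorted (with $ < everything):
  sorted[0] = $kjjjkjjlkkjjkl
  sorted[1] = jjjkjjlkkjjkl$k
  sorted[2] = jjkjjlkkjjkl$kj
  sorted[3] = jjkl$kjjjkjjlkk
  sorted[4] = jjlkkjjkl$kjjjk
  sorted[5] = jkjjlkkjjkl$kjj
  sorted[6] = jkl$kjjjkjjlkkj
  sorted[7] = jlkkjjkl$kjjjkj
  sorted[8] = kjjjkjjlkkjjkl$
  sorted[9] = kjjkl$kjjjkjjlk
  sorted[10] = kjjlkkjjkl$kjjj
  sorted[11] = kkjjkl$kjjjkjjl
  sorted[12] = kl$kjjjkjjlkkjj
  sorted[13] = l$kjjjkjjlkkjjk
  sorted[14] = lkkjjkl$kjjjkjj
sorted[5] = jkjjlkkjjkl$kjj

Answer: jkjjlkkjjkl$kjj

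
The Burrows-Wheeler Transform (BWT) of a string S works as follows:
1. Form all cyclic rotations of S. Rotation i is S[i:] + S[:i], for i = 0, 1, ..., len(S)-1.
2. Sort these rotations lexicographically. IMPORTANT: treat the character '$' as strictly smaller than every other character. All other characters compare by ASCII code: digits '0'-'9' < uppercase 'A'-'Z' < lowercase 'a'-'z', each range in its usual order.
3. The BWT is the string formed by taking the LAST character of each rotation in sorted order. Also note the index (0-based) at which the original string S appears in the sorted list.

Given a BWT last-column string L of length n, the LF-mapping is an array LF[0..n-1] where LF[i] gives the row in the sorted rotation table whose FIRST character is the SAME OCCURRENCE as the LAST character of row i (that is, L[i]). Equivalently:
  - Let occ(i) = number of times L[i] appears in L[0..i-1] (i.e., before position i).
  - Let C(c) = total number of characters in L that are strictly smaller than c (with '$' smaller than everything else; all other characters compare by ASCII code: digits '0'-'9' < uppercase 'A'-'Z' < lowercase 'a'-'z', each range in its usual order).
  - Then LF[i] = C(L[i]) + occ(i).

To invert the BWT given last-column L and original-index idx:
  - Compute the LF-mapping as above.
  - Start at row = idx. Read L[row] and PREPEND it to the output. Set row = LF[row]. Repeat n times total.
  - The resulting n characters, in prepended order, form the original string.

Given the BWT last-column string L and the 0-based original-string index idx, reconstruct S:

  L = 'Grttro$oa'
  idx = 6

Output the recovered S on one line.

LF mapping: 1 5 7 8 6 3 0 4 2
Walk LF starting at row 6, prepending L[row]:
  step 1: row=6, L[6]='$', prepend. Next row=LF[6]=0
  step 2: row=0, L[0]='G', prepend. Next row=LF[0]=1
  step 3: row=1, L[1]='r', prepend. Next row=LF[1]=5
  step 4: row=5, L[5]='o', prepend. Next row=LF[5]=3
  step 5: row=3, L[3]='t', prepend. Next row=LF[3]=8
  step 6: row=8, L[8]='a', prepend. Next row=LF[8]=2
  step 7: row=2, L[2]='t', prepend. Next row=LF[2]=7
  step 8: row=7, L[7]='o', prepend. Next row=LF[7]=4
  step 9: row=4, L[4]='r', prepend. Next row=LF[4]=6
Reversed output: rotatorG$

Answer: rotatorG$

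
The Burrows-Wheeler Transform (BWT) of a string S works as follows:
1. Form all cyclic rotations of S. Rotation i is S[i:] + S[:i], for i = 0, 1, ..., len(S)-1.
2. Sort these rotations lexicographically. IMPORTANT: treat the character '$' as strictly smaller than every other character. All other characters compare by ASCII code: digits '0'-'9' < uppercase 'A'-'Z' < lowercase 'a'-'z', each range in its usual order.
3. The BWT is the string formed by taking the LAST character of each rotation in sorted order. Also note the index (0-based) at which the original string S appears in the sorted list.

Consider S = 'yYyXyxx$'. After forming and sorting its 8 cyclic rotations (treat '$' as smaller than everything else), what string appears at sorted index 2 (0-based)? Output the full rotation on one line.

All 8 rotations (rotation i = S[i:]+S[:i]):
  rot[0] = yYyXyxx$
  rot[1] = YyXyxx$y
  rot[2] = yXyxx$yY
  rot[3] = Xyxx$yYy
  rot[4] = yxx$yYyX
  rot[5] = xx$yYyXy
  rot[6] = x$yYyXyx
  rot[7] = $yYyXyxx
Sorted (with $ < everything):
  sorted[0] = $yYyXyxx
  sorted[1] = Xyxx$yYy
  sorted[2] = YyXyxx$y
  sorted[3] = x$yYyXyx
  sorted[4] = xx$yYyXy
  sorted[5] = yXyxx$yY
  sorted[6] = yYyXyxx$
  sorted[7] = yxx$yYyX
sorted[2] = YyXyxx$y

Answer: YyXyxx$y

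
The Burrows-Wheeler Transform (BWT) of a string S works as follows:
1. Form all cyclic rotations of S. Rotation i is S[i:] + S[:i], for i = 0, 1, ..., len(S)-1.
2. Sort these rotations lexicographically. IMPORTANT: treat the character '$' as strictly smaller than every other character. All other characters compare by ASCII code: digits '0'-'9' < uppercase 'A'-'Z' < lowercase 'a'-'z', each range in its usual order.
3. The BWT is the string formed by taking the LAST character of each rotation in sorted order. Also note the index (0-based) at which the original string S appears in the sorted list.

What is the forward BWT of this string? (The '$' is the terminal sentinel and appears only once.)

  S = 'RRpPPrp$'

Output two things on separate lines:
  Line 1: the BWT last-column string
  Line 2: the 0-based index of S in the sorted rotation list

Answer: ppP$RrRP
3

Derivation:
All 8 rotations (rotation i = S[i:]+S[:i]):
  rot[0] = RRpPPrp$
  rot[1] = RpPPrp$R
  rot[2] = pPPrp$RR
  rot[3] = PPrp$RRp
  rot[4] = Prp$RRpP
  rot[5] = rp$RRpPP
  rot[6] = p$RRpPPr
  rot[7] = $RRpPPrp
Sorted (with $ < everything):
  sorted[0] = $RRpPPrp  (last char: 'p')
  sorted[1] = PPrp$RRp  (last char: 'p')
  sorted[2] = Prp$RRpP  (last char: 'P')
  sorted[3] = RRpPPrp$  (last char: '$')
  sorted[4] = RpPPrp$R  (last char: 'R')
  sorted[5] = p$RRpPPr  (last char: 'r')
  sorted[6] = pPPrp$RR  (last char: 'R')
  sorted[7] = rp$RRpPP  (last char: 'P')
Last column: ppP$RrRP
Original string S is at sorted index 3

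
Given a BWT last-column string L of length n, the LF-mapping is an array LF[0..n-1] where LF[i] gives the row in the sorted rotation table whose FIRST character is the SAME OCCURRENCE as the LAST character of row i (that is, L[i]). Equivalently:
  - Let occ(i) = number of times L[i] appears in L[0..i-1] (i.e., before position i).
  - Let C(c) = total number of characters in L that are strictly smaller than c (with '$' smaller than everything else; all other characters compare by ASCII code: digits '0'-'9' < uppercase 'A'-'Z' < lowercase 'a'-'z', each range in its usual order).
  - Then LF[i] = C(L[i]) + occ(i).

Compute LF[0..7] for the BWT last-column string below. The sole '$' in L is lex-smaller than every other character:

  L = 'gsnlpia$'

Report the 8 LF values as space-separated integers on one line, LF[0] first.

Char counts: '$':1, 'a':1, 'g':1, 'i':1, 'l':1, 'n':1, 'p':1, 's':1
C (first-col start): C('$')=0, C('a')=1, C('g')=2, C('i')=3, C('l')=4, C('n')=5, C('p')=6, C('s')=7
L[0]='g': occ=0, LF[0]=C('g')+0=2+0=2
L[1]='s': occ=0, LF[1]=C('s')+0=7+0=7
L[2]='n': occ=0, LF[2]=C('n')+0=5+0=5
L[3]='l': occ=0, LF[3]=C('l')+0=4+0=4
L[4]='p': occ=0, LF[4]=C('p')+0=6+0=6
L[5]='i': occ=0, LF[5]=C('i')+0=3+0=3
L[6]='a': occ=0, LF[6]=C('a')+0=1+0=1
L[7]='$': occ=0, LF[7]=C('$')+0=0+0=0

Answer: 2 7 5 4 6 3 1 0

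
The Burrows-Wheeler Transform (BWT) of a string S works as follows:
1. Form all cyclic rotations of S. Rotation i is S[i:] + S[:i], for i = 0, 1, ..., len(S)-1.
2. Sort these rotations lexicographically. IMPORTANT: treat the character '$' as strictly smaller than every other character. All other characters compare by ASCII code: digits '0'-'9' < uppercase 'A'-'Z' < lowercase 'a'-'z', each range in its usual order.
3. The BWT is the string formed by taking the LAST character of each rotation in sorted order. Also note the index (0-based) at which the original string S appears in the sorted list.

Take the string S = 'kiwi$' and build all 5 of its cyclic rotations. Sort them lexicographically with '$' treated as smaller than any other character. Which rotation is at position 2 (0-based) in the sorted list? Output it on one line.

Answer: iwi$k

Derivation:
All 5 rotations (rotation i = S[i:]+S[:i]):
  rot[0] = kiwi$
  rot[1] = iwi$k
  rot[2] = wi$ki
  rot[3] = i$kiw
  rot[4] = $kiwi
Sorted (with $ < everything):
  sorted[0] = $kiwi
  sorted[1] = i$kiw
  sorted[2] = iwi$k
  sorted[3] = kiwi$
  sorted[4] = wi$ki
sorted[2] = iwi$k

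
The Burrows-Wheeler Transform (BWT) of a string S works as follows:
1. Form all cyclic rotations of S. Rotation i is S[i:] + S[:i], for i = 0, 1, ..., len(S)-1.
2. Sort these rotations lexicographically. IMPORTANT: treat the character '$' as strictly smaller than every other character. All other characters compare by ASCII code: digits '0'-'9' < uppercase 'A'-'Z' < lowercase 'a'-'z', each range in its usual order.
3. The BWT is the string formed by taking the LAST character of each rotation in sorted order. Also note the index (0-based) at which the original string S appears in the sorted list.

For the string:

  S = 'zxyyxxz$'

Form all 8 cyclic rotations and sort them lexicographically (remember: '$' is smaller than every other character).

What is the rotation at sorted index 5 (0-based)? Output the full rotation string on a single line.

Answer: yyxxz$zx

Derivation:
All 8 rotations (rotation i = S[i:]+S[:i]):
  rot[0] = zxyyxxz$
  rot[1] = xyyxxz$z
  rot[2] = yyxxz$zx
  rot[3] = yxxz$zxy
  rot[4] = xxz$zxyy
  rot[5] = xz$zxyyx
  rot[6] = z$zxyyxx
  rot[7] = $zxyyxxz
Sorted (with $ < everything):
  sorted[0] = $zxyyxxz
  sorted[1] = xxz$zxyy
  sorted[2] = xyyxxz$z
  sorted[3] = xz$zxyyx
  sorted[4] = yxxz$zxy
  sorted[5] = yyxxz$zx
  sorted[6] = z$zxyyxx
  sorted[7] = zxyyxxz$
sorted[5] = yyxxz$zx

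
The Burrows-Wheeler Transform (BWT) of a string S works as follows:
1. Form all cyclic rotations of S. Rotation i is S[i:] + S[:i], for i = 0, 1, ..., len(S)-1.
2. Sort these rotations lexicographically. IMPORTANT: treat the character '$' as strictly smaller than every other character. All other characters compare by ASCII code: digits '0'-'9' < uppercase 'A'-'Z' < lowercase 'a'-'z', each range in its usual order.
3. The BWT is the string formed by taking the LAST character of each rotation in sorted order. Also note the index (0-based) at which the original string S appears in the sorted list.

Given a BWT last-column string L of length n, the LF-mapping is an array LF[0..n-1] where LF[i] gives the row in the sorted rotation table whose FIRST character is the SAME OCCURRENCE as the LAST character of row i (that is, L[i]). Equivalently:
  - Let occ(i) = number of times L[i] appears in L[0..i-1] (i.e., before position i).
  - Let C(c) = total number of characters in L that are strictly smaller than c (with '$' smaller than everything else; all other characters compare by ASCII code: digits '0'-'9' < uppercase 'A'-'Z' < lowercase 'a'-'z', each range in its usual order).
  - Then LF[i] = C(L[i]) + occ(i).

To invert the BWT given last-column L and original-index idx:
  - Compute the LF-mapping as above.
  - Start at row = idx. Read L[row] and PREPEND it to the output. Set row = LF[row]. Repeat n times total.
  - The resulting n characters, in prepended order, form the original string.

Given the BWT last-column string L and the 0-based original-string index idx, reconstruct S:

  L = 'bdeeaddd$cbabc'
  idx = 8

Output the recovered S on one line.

LF mapping: 3 8 12 13 1 9 10 11 0 6 4 2 5 7
Walk LF starting at row 8, prepending L[row]:
  step 1: row=8, L[8]='$', prepend. Next row=LF[8]=0
  step 2: row=0, L[0]='b', prepend. Next row=LF[0]=3
  step 3: row=3, L[3]='e', prepend. Next row=LF[3]=13
  step 4: row=13, L[13]='c', prepend. Next row=LF[13]=7
  step 5: row=7, L[7]='d', prepend. Next row=LF[7]=11
  step 6: row=11, L[11]='a', prepend. Next row=LF[11]=2
  step 7: row=2, L[2]='e', prepend. Next row=LF[2]=12
  step 8: row=12, L[12]='b', prepend. Next row=LF[12]=5
  step 9: row=5, L[5]='d', prepend. Next row=LF[5]=9
  step 10: row=9, L[9]='c', prepend. Next row=LF[9]=6
  step 11: row=6, L[6]='d', prepend. Next row=LF[6]=10
  step 12: row=10, L[10]='b', prepend. Next row=LF[10]=4
  step 13: row=4, L[4]='a', prepend. Next row=LF[4]=1
  step 14: row=1, L[1]='d', prepend. Next row=LF[1]=8
Reversed output: dabdcdbeadceb$

Answer: dabdcdbeadceb$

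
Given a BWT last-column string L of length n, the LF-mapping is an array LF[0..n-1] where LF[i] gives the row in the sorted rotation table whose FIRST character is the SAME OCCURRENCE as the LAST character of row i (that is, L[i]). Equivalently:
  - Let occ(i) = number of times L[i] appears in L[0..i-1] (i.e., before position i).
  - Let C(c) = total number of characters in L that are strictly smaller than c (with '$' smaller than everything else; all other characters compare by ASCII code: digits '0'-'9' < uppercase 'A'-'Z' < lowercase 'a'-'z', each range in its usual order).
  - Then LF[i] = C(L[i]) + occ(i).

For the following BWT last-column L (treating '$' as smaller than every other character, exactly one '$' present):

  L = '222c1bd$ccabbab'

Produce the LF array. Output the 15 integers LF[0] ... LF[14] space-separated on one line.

Answer: 2 3 4 11 1 7 14 0 12 13 5 8 9 6 10

Derivation:
Char counts: '$':1, '1':1, '2':3, 'a':2, 'b':4, 'c':3, 'd':1
C (first-col start): C('$')=0, C('1')=1, C('2')=2, C('a')=5, C('b')=7, C('c')=11, C('d')=14
L[0]='2': occ=0, LF[0]=C('2')+0=2+0=2
L[1]='2': occ=1, LF[1]=C('2')+1=2+1=3
L[2]='2': occ=2, LF[2]=C('2')+2=2+2=4
L[3]='c': occ=0, LF[3]=C('c')+0=11+0=11
L[4]='1': occ=0, LF[4]=C('1')+0=1+0=1
L[5]='b': occ=0, LF[5]=C('b')+0=7+0=7
L[6]='d': occ=0, LF[6]=C('d')+0=14+0=14
L[7]='$': occ=0, LF[7]=C('$')+0=0+0=0
L[8]='c': occ=1, LF[8]=C('c')+1=11+1=12
L[9]='c': occ=2, LF[9]=C('c')+2=11+2=13
L[10]='a': occ=0, LF[10]=C('a')+0=5+0=5
L[11]='b': occ=1, LF[11]=C('b')+1=7+1=8
L[12]='b': occ=2, LF[12]=C('b')+2=7+2=9
L[13]='a': occ=1, LF[13]=C('a')+1=5+1=6
L[14]='b': occ=3, LF[14]=C('b')+3=7+3=10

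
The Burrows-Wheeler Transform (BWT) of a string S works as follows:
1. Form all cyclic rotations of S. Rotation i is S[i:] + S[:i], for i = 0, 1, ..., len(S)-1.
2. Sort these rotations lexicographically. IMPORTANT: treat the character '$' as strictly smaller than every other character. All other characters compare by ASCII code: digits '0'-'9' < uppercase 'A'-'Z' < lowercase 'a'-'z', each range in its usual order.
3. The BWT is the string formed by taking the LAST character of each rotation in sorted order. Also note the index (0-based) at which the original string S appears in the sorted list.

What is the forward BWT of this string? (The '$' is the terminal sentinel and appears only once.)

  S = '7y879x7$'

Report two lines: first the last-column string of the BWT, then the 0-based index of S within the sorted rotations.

Answer: 7x8$y797
3

Derivation:
All 8 rotations (rotation i = S[i:]+S[:i]):
  rot[0] = 7y879x7$
  rot[1] = y879x7$7
  rot[2] = 879x7$7y
  rot[3] = 79x7$7y8
  rot[4] = 9x7$7y87
  rot[5] = x7$7y879
  rot[6] = 7$7y879x
  rot[7] = $7y879x7
Sorted (with $ < everything):
  sorted[0] = $7y879x7  (last char: '7')
  sorted[1] = 7$7y879x  (last char: 'x')
  sorted[2] = 79x7$7y8  (last char: '8')
  sorted[3] = 7y879x7$  (last char: '$')
  sorted[4] = 879x7$7y  (last char: 'y')
  sorted[5] = 9x7$7y87  (last char: '7')
  sorted[6] = x7$7y879  (last char: '9')
  sorted[7] = y879x7$7  (last char: '7')
Last column: 7x8$y797
Original string S is at sorted index 3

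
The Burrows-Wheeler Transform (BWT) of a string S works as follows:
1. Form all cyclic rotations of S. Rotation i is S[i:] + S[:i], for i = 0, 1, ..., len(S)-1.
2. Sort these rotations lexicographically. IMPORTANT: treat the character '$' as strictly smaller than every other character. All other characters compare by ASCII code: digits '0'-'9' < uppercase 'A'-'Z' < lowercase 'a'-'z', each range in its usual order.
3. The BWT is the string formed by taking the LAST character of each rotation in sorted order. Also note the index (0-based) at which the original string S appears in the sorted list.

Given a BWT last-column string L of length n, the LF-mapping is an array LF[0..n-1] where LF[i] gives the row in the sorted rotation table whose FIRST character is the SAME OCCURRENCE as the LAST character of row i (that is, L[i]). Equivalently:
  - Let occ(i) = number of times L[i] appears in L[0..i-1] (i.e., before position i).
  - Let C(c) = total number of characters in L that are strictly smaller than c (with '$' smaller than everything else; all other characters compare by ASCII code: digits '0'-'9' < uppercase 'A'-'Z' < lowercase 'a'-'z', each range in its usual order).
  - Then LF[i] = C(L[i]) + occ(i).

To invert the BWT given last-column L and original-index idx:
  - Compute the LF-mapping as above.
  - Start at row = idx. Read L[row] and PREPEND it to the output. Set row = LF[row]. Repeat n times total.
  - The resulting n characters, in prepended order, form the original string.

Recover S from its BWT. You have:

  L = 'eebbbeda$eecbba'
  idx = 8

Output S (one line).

Answer: ceabedbebbbaee$

Derivation:
LF mapping: 10 11 3 4 5 12 9 1 0 13 14 8 6 7 2
Walk LF starting at row 8, prepending L[row]:
  step 1: row=8, L[8]='$', prepend. Next row=LF[8]=0
  step 2: row=0, L[0]='e', prepend. Next row=LF[0]=10
  step 3: row=10, L[10]='e', prepend. Next row=LF[10]=14
  step 4: row=14, L[14]='a', prepend. Next row=LF[14]=2
  step 5: row=2, L[2]='b', prepend. Next row=LF[2]=3
  step 6: row=3, L[3]='b', prepend. Next row=LF[3]=4
  step 7: row=4, L[4]='b', prepend. Next row=LF[4]=5
  step 8: row=5, L[5]='e', prepend. Next row=LF[5]=12
  step 9: row=12, L[12]='b', prepend. Next row=LF[12]=6
  step 10: row=6, L[6]='d', prepend. Next row=LF[6]=9
  step 11: row=9, L[9]='e', prepend. Next row=LF[9]=13
  step 12: row=13, L[13]='b', prepend. Next row=LF[13]=7
  step 13: row=7, L[7]='a', prepend. Next row=LF[7]=1
  step 14: row=1, L[1]='e', prepend. Next row=LF[1]=11
  step 15: row=11, L[11]='c', prepend. Next row=LF[11]=8
Reversed output: ceabedbebbbaee$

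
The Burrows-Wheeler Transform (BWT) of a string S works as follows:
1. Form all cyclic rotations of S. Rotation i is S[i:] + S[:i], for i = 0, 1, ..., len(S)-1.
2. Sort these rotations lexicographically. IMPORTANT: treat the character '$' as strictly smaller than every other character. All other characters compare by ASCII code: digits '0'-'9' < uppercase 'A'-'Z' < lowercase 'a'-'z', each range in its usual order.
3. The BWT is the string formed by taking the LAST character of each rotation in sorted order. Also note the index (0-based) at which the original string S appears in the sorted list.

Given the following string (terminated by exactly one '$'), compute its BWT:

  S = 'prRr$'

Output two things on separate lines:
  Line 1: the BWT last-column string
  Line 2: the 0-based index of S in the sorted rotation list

All 5 rotations (rotation i = S[i:]+S[:i]):
  rot[0] = prRr$
  rot[1] = rRr$p
  rot[2] = Rr$pr
  rot[3] = r$prR
  rot[4] = $prRr
Sorted (with $ < everything):
  sorted[0] = $prRr  (last char: 'r')
  sorted[1] = Rr$pr  (last char: 'r')
  sorted[2] = prRr$  (last char: '$')
  sorted[3] = r$prR  (last char: 'R')
  sorted[4] = rRr$p  (last char: 'p')
Last column: rr$Rp
Original string S is at sorted index 2

Answer: rr$Rp
2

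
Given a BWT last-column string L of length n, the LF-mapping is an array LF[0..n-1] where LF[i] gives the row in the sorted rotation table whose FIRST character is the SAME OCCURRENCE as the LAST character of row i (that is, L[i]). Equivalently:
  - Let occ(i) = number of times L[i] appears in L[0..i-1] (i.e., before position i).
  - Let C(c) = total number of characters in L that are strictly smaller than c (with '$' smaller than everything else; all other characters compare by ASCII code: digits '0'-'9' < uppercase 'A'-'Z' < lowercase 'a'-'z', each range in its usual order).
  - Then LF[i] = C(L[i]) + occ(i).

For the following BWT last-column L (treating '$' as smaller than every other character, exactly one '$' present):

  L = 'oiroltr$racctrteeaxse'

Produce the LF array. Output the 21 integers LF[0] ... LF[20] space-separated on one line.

Char counts: '$':1, 'a':2, 'c':2, 'e':3, 'i':1, 'l':1, 'o':2, 'r':4, 's':1, 't':3, 'x':1
C (first-col start): C('$')=0, C('a')=1, C('c')=3, C('e')=5, C('i')=8, C('l')=9, C('o')=10, C('r')=12, C('s')=16, C('t')=17, C('x')=20
L[0]='o': occ=0, LF[0]=C('o')+0=10+0=10
L[1]='i': occ=0, LF[1]=C('i')+0=8+0=8
L[2]='r': occ=0, LF[2]=C('r')+0=12+0=12
L[3]='o': occ=1, LF[3]=C('o')+1=10+1=11
L[4]='l': occ=0, LF[4]=C('l')+0=9+0=9
L[5]='t': occ=0, LF[5]=C('t')+0=17+0=17
L[6]='r': occ=1, LF[6]=C('r')+1=12+1=13
L[7]='$': occ=0, LF[7]=C('$')+0=0+0=0
L[8]='r': occ=2, LF[8]=C('r')+2=12+2=14
L[9]='a': occ=0, LF[9]=C('a')+0=1+0=1
L[10]='c': occ=0, LF[10]=C('c')+0=3+0=3
L[11]='c': occ=1, LF[11]=C('c')+1=3+1=4
L[12]='t': occ=1, LF[12]=C('t')+1=17+1=18
L[13]='r': occ=3, LF[13]=C('r')+3=12+3=15
L[14]='t': occ=2, LF[14]=C('t')+2=17+2=19
L[15]='e': occ=0, LF[15]=C('e')+0=5+0=5
L[16]='e': occ=1, LF[16]=C('e')+1=5+1=6
L[17]='a': occ=1, LF[17]=C('a')+1=1+1=2
L[18]='x': occ=0, LF[18]=C('x')+0=20+0=20
L[19]='s': occ=0, LF[19]=C('s')+0=16+0=16
L[20]='e': occ=2, LF[20]=C('e')+2=5+2=7

Answer: 10 8 12 11 9 17 13 0 14 1 3 4 18 15 19 5 6 2 20 16 7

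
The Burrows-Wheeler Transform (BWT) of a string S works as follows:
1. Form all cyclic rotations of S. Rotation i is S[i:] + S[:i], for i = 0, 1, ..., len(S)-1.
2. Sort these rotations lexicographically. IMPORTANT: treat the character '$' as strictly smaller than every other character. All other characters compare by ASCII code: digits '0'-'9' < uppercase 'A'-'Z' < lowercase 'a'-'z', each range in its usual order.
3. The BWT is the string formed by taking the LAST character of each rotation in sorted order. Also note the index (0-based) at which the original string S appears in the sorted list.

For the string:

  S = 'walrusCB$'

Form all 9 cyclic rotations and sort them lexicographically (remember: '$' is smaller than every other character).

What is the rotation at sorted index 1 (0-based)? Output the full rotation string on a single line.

Answer: B$walrusC

Derivation:
All 9 rotations (rotation i = S[i:]+S[:i]):
  rot[0] = walrusCB$
  rot[1] = alrusCB$w
  rot[2] = lrusCB$wa
  rot[3] = rusCB$wal
  rot[4] = usCB$walr
  rot[5] = sCB$walru
  rot[6] = CB$walrus
  rot[7] = B$walrusC
  rot[8] = $walrusCB
Sorted (with $ < everything):
  sorted[0] = $walrusCB
  sorted[1] = B$walrusC
  sorted[2] = CB$walrus
  sorted[3] = alrusCB$w
  sorted[4] = lrusCB$wa
  sorted[5] = rusCB$wal
  sorted[6] = sCB$walru
  sorted[7] = usCB$walr
  sorted[8] = walrusCB$
sorted[1] = B$walrusC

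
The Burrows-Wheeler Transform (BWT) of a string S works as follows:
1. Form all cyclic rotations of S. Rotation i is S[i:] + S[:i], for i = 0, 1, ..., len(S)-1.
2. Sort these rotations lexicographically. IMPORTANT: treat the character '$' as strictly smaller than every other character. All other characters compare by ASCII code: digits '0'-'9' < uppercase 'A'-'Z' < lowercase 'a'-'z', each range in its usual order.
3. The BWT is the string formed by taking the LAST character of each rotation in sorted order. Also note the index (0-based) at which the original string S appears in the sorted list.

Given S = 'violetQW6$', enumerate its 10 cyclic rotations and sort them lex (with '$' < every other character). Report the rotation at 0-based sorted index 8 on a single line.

All 10 rotations (rotation i = S[i:]+S[:i]):
  rot[0] = violetQW6$
  rot[1] = ioletQW6$v
  rot[2] = oletQW6$vi
  rot[3] = letQW6$vio
  rot[4] = etQW6$viol
  rot[5] = tQW6$viole
  rot[6] = QW6$violet
  rot[7] = W6$violetQ
  rot[8] = 6$violetQW
  rot[9] = $violetQW6
Sorted (with $ < everything):
  sorted[0] = $violetQW6
  sorted[1] = 6$violetQW
  sorted[2] = QW6$violet
  sorted[3] = W6$violetQ
  sorted[4] = etQW6$viol
  sorted[5] = ioletQW6$v
  sorted[6] = letQW6$vio
  sorted[7] = oletQW6$vi
  sorted[8] = tQW6$viole
  sorted[9] = violetQW6$
sorted[8] = tQW6$viole

Answer: tQW6$viole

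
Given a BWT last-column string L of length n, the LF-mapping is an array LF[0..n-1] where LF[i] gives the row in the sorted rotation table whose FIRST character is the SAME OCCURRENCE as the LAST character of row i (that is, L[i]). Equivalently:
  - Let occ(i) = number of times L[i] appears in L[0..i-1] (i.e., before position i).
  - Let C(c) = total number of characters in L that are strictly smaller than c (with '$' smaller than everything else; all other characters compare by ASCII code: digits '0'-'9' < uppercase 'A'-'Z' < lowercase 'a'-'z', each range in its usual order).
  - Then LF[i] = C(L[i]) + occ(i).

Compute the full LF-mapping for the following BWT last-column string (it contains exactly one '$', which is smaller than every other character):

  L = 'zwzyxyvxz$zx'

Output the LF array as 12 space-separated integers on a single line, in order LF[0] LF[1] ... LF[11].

Char counts: '$':1, 'v':1, 'w':1, 'x':3, 'y':2, 'z':4
C (first-col start): C('$')=0, C('v')=1, C('w')=2, C('x')=3, C('y')=6, C('z')=8
L[0]='z': occ=0, LF[0]=C('z')+0=8+0=8
L[1]='w': occ=0, LF[1]=C('w')+0=2+0=2
L[2]='z': occ=1, LF[2]=C('z')+1=8+1=9
L[3]='y': occ=0, LF[3]=C('y')+0=6+0=6
L[4]='x': occ=0, LF[4]=C('x')+0=3+0=3
L[5]='y': occ=1, LF[5]=C('y')+1=6+1=7
L[6]='v': occ=0, LF[6]=C('v')+0=1+0=1
L[7]='x': occ=1, LF[7]=C('x')+1=3+1=4
L[8]='z': occ=2, LF[8]=C('z')+2=8+2=10
L[9]='$': occ=0, LF[9]=C('$')+0=0+0=0
L[10]='z': occ=3, LF[10]=C('z')+3=8+3=11
L[11]='x': occ=2, LF[11]=C('x')+2=3+2=5

Answer: 8 2 9 6 3 7 1 4 10 0 11 5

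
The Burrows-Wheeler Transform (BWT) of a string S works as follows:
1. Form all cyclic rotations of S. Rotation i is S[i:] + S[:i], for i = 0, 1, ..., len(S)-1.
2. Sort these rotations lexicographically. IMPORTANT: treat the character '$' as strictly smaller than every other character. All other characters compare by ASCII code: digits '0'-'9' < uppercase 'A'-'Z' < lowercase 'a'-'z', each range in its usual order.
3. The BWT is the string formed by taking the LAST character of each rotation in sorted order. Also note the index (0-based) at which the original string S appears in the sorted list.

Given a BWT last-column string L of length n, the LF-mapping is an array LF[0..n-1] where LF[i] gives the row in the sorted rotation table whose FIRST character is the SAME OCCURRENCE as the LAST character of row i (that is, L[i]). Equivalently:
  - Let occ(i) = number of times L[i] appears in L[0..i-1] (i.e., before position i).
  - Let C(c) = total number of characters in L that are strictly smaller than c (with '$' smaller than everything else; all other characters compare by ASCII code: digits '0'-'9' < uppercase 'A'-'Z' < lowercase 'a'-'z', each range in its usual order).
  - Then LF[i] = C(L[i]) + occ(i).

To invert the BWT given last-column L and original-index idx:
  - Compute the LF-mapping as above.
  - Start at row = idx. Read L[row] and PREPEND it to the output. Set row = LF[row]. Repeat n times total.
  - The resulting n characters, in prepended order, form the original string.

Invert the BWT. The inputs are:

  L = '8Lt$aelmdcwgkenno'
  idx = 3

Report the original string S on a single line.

LF mapping: 1 2 15 0 3 6 10 11 5 4 16 8 9 7 12 13 14
Walk LF starting at row 3, prepending L[row]:
  step 1: row=3, L[3]='$', prepend. Next row=LF[3]=0
  step 2: row=0, L[0]='8', prepend. Next row=LF[0]=1
  step 3: row=1, L[1]='L', prepend. Next row=LF[1]=2
  step 4: row=2, L[2]='t', prepend. Next row=LF[2]=15
  step 5: row=15, L[15]='n', prepend. Next row=LF[15]=13
  step 6: row=13, L[13]='e', prepend. Next row=LF[13]=7
  step 7: row=7, L[7]='m', prepend. Next row=LF[7]=11
  step 8: row=11, L[11]='g', prepend. Next row=LF[11]=8
  step 9: row=8, L[8]='d', prepend. Next row=LF[8]=5
  step 10: row=5, L[5]='e', prepend. Next row=LF[5]=6
  step 11: row=6, L[6]='l', prepend. Next row=LF[6]=10
  step 12: row=10, L[10]='w', prepend. Next row=LF[10]=16
  step 13: row=16, L[16]='o', prepend. Next row=LF[16]=14
  step 14: row=14, L[14]='n', prepend. Next row=LF[14]=12
  step 15: row=12, L[12]='k', prepend. Next row=LF[12]=9
  step 16: row=9, L[9]='c', prepend. Next row=LF[9]=4
  step 17: row=4, L[4]='a', prepend. Next row=LF[4]=3
Reversed output: acknowledgmentL8$

Answer: acknowledgmentL8$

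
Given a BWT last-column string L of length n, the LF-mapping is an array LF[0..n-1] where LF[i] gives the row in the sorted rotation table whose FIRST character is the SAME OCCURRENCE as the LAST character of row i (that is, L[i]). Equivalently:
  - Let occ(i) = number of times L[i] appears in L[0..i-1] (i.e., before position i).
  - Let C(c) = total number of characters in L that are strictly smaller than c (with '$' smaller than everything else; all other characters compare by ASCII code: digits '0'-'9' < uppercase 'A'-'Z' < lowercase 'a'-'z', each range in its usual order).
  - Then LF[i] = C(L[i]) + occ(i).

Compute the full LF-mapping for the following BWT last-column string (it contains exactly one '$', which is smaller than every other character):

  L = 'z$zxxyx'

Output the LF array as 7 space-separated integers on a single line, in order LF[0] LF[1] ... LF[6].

Answer: 5 0 6 1 2 4 3

Derivation:
Char counts: '$':1, 'x':3, 'y':1, 'z':2
C (first-col start): C('$')=0, C('x')=1, C('y')=4, C('z')=5
L[0]='z': occ=0, LF[0]=C('z')+0=5+0=5
L[1]='$': occ=0, LF[1]=C('$')+0=0+0=0
L[2]='z': occ=1, LF[2]=C('z')+1=5+1=6
L[3]='x': occ=0, LF[3]=C('x')+0=1+0=1
L[4]='x': occ=1, LF[4]=C('x')+1=1+1=2
L[5]='y': occ=0, LF[5]=C('y')+0=4+0=4
L[6]='x': occ=2, LF[6]=C('x')+2=1+2=3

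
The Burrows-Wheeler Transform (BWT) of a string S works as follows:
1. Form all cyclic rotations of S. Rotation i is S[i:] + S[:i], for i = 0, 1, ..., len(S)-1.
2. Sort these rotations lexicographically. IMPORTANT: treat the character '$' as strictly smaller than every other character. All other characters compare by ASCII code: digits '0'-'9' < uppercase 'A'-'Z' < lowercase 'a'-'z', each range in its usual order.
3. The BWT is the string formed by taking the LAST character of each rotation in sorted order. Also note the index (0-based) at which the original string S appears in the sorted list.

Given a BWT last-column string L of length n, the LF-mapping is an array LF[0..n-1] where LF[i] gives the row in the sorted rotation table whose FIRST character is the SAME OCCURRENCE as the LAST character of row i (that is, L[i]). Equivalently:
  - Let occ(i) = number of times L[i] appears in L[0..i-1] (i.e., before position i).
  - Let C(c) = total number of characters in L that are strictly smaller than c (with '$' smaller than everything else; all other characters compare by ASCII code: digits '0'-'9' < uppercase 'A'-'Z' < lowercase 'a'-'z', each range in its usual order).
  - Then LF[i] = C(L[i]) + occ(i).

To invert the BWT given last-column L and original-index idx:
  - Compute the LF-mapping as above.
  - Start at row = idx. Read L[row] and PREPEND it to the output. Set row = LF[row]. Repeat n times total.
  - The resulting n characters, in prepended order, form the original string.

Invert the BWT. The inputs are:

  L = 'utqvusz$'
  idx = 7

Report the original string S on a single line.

LF mapping: 4 3 1 6 5 2 7 0
Walk LF starting at row 7, prepending L[row]:
  step 1: row=7, L[7]='$', prepend. Next row=LF[7]=0
  step 2: row=0, L[0]='u', prepend. Next row=LF[0]=4
  step 3: row=4, L[4]='u', prepend. Next row=LF[4]=5
  step 4: row=5, L[5]='s', prepend. Next row=LF[5]=2
  step 5: row=2, L[2]='q', prepend. Next row=LF[2]=1
  step 6: row=1, L[1]='t', prepend. Next row=LF[1]=3
  step 7: row=3, L[3]='v', prepend. Next row=LF[3]=6
  step 8: row=6, L[6]='z', prepend. Next row=LF[6]=7
Reversed output: zvtqsuu$

Answer: zvtqsuu$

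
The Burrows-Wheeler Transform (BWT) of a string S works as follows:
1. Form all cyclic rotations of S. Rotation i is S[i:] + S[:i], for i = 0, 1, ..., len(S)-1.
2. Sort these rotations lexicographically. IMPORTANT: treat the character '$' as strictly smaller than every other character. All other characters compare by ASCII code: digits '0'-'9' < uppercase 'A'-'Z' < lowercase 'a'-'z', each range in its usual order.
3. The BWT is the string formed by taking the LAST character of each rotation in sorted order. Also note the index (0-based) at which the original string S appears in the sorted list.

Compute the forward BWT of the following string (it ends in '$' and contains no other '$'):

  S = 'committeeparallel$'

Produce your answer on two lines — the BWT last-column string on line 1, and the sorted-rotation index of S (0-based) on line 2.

Answer: lrp$tlemelamoceati
3

Derivation:
All 18 rotations (rotation i = S[i:]+S[:i]):
  rot[0] = committeeparallel$
  rot[1] = ommitteeparallel$c
  rot[2] = mmitteeparallel$co
  rot[3] = mitteeparallel$com
  rot[4] = itteeparallel$comm
  rot[5] = tteeparallel$commi
  rot[6] = teeparallel$commit
  rot[7] = eeparallel$committ
  rot[8] = eparallel$committe
  rot[9] = parallel$committee
  rot[10] = arallel$committeep
  rot[11] = rallel$committeepa
  rot[12] = allel$committeepar
  rot[13] = llel$committeepara
  rot[14] = lel$committeeparal
  rot[15] = el$committeeparall
  rot[16] = l$committeeparalle
  rot[17] = $committeeparallel
Sorted (with $ < everything):
  sorted[0] = $committeeparallel  (last char: 'l')
  sorted[1] = allel$committeepar  (last char: 'r')
  sorted[2] = arallel$committeep  (last char: 'p')
  sorted[3] = committeeparallel$  (last char: '$')
  sorted[4] = eeparallel$committ  (last char: 't')
  sorted[5] = el$committeeparall  (last char: 'l')
  sorted[6] = eparallel$committe  (last char: 'e')
  sorted[7] = itteeparallel$comm  (last char: 'm')
  sorted[8] = l$committeeparalle  (last char: 'e')
  sorted[9] = lel$committeeparal  (last char: 'l')
  sorted[10] = llel$committeepara  (last char: 'a')
  sorted[11] = mitteeparallel$com  (last char: 'm')
  sorted[12] = mmitteeparallel$co  (last char: 'o')
  sorted[13] = ommitteeparallel$c  (last char: 'c')
  sorted[14] = parallel$committee  (last char: 'e')
  sorted[15] = rallel$committeepa  (last char: 'a')
  sorted[16] = teeparallel$commit  (last char: 't')
  sorted[17] = tteeparallel$commi  (last char: 'i')
Last column: lrp$tlemelamoceati
Original string S is at sorted index 3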